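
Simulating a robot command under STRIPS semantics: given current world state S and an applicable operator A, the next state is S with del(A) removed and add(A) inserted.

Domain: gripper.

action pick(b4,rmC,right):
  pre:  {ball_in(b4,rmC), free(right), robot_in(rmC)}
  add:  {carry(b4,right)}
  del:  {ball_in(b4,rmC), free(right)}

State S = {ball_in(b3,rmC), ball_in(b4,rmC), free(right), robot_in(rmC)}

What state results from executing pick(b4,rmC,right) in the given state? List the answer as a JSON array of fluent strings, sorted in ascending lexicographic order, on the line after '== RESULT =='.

Compute (S \ del) ∪ add:
  pre ⊆ S: {ball_in(b4,rmC), free(right), robot_in(rmC)} ⊆ S  — applicable
  S \ del = {ball_in(b3,rmC), robot_in(rmC)}
  ∪ add   = {ball_in(b3,rmC), carry(b4,right), robot_in(rmC)}

== RESULT ==
["ball_in(b3,rmC)", "carry(b4,right)", "robot_in(rmC)"]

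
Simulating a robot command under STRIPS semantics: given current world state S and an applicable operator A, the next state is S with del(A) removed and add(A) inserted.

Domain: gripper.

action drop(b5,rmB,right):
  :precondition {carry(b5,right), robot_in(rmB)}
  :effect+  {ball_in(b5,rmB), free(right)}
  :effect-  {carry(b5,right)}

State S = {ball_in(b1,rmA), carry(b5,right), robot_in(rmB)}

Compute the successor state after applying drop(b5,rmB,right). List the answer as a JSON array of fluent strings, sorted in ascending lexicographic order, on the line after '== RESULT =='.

Compute (S \ del) ∪ add:
  pre ⊆ S: {carry(b5,right), robot_in(rmB)} ⊆ S  — applicable
  S \ del = {ball_in(b1,rmA), robot_in(rmB)}
  ∪ add   = {ball_in(b1,rmA), ball_in(b5,rmB), free(right), robot_in(rmB)}

== RESULT ==
["ball_in(b1,rmA)", "ball_in(b5,rmB)", "free(right)", "robot_in(rmB)"]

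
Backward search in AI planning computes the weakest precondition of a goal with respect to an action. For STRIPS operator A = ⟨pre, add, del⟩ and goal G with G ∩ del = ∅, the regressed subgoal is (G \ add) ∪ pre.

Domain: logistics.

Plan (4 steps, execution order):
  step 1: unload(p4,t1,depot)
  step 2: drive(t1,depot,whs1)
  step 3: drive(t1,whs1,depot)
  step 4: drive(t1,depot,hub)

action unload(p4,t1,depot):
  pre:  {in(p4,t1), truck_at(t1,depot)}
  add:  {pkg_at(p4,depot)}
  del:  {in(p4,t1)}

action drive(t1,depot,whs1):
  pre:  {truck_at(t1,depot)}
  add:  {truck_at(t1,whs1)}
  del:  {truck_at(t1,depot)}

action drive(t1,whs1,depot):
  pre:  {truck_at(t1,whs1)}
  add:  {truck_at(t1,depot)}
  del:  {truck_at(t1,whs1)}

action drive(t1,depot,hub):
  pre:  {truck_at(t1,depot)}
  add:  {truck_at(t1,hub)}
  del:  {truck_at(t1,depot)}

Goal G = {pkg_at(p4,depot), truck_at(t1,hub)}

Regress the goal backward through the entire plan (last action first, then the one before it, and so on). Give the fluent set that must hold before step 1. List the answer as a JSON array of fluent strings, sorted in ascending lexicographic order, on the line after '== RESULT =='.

Regress step by step:
  through step 4 (drive(t1,depot,hub)): drop {truck_at(t1,hub)}, keep {pkg_at(p4,depot)}, require {truck_at(t1,depot)}
    → {pkg_at(p4,depot), truck_at(t1,depot)}
  through step 3 (drive(t1,whs1,depot)): drop {truck_at(t1,depot)}, keep {pkg_at(p4,depot)}, require {truck_at(t1,whs1)}
    → {pkg_at(p4,depot), truck_at(t1,whs1)}
  through step 2 (drive(t1,depot,whs1)): drop {truck_at(t1,whs1)}, keep {pkg_at(p4,depot)}, require {truck_at(t1,depot)}
    → {pkg_at(p4,depot), truck_at(t1,depot)}
  through step 1 (unload(p4,t1,depot)): drop {pkg_at(p4,depot)}, keep {truck_at(t1,depot)}, require {in(p4,t1), truck_at(t1,depot)}
    → {in(p4,t1), truck_at(t1,depot)}

== RESULT ==
["in(p4,t1)", "truck_at(t1,depot)"]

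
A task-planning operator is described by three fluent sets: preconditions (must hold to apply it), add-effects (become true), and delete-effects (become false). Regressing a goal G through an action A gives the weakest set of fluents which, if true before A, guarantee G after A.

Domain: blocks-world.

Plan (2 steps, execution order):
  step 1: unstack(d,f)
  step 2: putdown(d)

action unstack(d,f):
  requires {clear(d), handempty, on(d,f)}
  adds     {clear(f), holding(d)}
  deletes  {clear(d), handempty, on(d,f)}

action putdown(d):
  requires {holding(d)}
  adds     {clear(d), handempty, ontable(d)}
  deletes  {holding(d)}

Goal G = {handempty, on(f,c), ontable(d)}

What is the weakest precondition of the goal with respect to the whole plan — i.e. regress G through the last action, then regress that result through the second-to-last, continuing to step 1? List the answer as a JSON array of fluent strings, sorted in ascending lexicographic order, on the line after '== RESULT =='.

Regress step by step:
  through step 2 (putdown(d)): drop {handempty, ontable(d)}, keep {on(f,c)}, require {holding(d)}
    → {holding(d), on(f,c)}
  through step 1 (unstack(d,f)): drop {holding(d)}, keep {on(f,c)}, require {clear(d), handempty, on(d,f)}
    → {clear(d), handempty, on(d,f), on(f,c)}

== RESULT ==
["clear(d)", "handempty", "on(d,f)", "on(f,c)"]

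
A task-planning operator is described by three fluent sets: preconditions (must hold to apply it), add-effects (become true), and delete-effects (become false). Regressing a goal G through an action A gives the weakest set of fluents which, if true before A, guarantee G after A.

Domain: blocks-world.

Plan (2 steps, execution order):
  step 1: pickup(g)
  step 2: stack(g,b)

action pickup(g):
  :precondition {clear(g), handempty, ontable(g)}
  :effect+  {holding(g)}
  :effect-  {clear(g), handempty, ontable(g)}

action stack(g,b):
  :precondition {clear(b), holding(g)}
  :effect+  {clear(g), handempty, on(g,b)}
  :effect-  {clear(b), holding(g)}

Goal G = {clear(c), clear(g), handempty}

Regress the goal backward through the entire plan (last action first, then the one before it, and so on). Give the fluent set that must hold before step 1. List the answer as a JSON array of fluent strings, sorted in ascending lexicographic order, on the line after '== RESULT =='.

Regress step by step:
  through step 2 (stack(g,b)): drop {clear(g), handempty}, keep {clear(c)}, require {clear(b), holding(g)}
    → {clear(b), clear(c), holding(g)}
  through step 1 (pickup(g)): drop {holding(g)}, keep {clear(b), clear(c)}, require {clear(g), handempty, ontable(g)}
    → {clear(b), clear(c), clear(g), handempty, ontable(g)}

== RESULT ==
["clear(b)", "clear(c)", "clear(g)", "handempty", "ontable(g)"]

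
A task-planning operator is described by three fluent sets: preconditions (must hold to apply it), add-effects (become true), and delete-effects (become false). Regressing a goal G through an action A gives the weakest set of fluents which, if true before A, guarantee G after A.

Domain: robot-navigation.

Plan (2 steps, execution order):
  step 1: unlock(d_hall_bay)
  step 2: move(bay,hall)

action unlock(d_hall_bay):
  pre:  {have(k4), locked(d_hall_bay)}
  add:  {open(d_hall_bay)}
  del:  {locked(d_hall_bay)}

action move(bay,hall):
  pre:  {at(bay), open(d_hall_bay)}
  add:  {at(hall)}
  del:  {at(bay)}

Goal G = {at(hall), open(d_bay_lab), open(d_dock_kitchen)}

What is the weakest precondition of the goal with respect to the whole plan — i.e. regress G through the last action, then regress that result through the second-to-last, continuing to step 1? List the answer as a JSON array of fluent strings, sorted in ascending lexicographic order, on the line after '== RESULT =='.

Work backward from the goal:
  through step 2 (move(bay,hall)): drop {at(hall)}, keep {open(d_bay_lab), open(d_dock_kitchen)}, require {at(bay), open(d_hall_bay)}
    → {at(bay), open(d_bay_lab), open(d_dock_kitchen), open(d_hall_bay)}
  through step 1 (unlock(d_hall_bay)): drop {open(d_hall_bay)}, keep {at(bay), open(d_bay_lab), open(d_dock_kitchen)}, require {have(k4), locked(d_hall_bay)}
    → {at(bay), have(k4), locked(d_hall_bay), open(d_bay_lab), open(d_dock_kitchen)}

== RESULT ==
["at(bay)", "have(k4)", "locked(d_hall_bay)", "open(d_bay_lab)", "open(d_dock_kitchen)"]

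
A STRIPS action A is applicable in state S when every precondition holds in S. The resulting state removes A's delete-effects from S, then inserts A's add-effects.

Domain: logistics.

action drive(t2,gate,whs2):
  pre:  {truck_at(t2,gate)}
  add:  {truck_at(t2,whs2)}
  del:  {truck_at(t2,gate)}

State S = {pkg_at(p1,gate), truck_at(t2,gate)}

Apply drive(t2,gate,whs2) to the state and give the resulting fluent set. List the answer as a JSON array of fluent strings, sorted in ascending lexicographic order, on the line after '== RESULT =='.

Compute (S \ del) ∪ add:
  pre ⊆ S: {truck_at(t2,gate)} ⊆ S  — applicable
  S \ del = {pkg_at(p1,gate)}
  ∪ add   = {pkg_at(p1,gate), truck_at(t2,whs2)}

== RESULT ==
["pkg_at(p1,gate)", "truck_at(t2,whs2)"]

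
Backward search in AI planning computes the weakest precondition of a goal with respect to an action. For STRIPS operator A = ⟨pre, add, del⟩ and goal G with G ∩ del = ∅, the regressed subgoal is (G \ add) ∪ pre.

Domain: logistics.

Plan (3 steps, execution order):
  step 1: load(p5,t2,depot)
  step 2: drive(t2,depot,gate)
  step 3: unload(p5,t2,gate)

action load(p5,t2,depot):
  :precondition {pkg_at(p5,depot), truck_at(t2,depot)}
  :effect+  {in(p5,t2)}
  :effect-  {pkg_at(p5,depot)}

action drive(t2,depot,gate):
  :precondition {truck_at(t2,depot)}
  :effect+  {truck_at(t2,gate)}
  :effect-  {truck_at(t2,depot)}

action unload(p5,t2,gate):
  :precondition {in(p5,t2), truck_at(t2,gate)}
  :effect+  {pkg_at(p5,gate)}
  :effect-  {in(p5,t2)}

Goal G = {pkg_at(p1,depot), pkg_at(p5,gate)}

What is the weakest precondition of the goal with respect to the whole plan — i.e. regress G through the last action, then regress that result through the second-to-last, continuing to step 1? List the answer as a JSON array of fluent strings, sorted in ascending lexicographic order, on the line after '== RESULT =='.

Work backward from the goal:
  through step 3 (unload(p5,t2,gate)): drop {pkg_at(p5,gate)}, keep {pkg_at(p1,depot)}, require {in(p5,t2), truck_at(t2,gate)}
    → {in(p5,t2), pkg_at(p1,depot), truck_at(t2,gate)}
  through step 2 (drive(t2,depot,gate)): drop {truck_at(t2,gate)}, keep {in(p5,t2), pkg_at(p1,depot)}, require {truck_at(t2,depot)}
    → {in(p5,t2), pkg_at(p1,depot), truck_at(t2,depot)}
  through step 1 (load(p5,t2,depot)): drop {in(p5,t2)}, keep {pkg_at(p1,depot), truck_at(t2,depot)}, require {pkg_at(p5,depot), truck_at(t2,depot)}
    → {pkg_at(p1,depot), pkg_at(p5,depot), truck_at(t2,depot)}

== RESULT ==
["pkg_at(p1,depot)", "pkg_at(p5,depot)", "truck_at(t2,depot)"]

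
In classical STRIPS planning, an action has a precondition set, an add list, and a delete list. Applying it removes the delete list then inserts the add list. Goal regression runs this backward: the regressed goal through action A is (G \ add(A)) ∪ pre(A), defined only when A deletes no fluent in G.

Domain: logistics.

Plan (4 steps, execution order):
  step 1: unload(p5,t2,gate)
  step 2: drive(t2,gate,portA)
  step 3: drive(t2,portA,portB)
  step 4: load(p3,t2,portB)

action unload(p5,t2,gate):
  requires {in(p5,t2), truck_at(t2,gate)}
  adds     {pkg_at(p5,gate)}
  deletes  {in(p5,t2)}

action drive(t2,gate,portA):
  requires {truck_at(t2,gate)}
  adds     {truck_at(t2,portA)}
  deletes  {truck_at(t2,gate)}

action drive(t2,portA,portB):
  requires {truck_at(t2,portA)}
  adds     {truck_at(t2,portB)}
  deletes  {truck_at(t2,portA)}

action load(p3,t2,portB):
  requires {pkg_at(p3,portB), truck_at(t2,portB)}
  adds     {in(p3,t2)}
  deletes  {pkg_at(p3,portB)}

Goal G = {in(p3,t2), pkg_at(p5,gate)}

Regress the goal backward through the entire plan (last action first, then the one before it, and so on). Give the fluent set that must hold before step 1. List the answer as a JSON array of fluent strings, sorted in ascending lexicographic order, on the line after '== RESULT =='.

Regress step by step:
  through step 4 (load(p3,t2,portB)): drop {in(p3,t2)}, keep {pkg_at(p5,gate)}, require {pkg_at(p3,portB), truck_at(t2,portB)}
    → {pkg_at(p3,portB), pkg_at(p5,gate), truck_at(t2,portB)}
  through step 3 (drive(t2,portA,portB)): drop {truck_at(t2,portB)}, keep {pkg_at(p3,portB), pkg_at(p5,gate)}, require {truck_at(t2,portA)}
    → {pkg_at(p3,portB), pkg_at(p5,gate), truck_at(t2,portA)}
  through step 2 (drive(t2,gate,portA)): drop {truck_at(t2,portA)}, keep {pkg_at(p3,portB), pkg_at(p5,gate)}, require {truck_at(t2,gate)}
    → {pkg_at(p3,portB), pkg_at(p5,gate), truck_at(t2,gate)}
  through step 1 (unload(p5,t2,gate)): drop {pkg_at(p5,gate)}, keep {pkg_at(p3,portB), truck_at(t2,gate)}, require {in(p5,t2), truck_at(t2,gate)}
    → {in(p5,t2), pkg_at(p3,portB), truck_at(t2,gate)}

== RESULT ==
["in(p5,t2)", "pkg_at(p3,portB)", "truck_at(t2,gate)"]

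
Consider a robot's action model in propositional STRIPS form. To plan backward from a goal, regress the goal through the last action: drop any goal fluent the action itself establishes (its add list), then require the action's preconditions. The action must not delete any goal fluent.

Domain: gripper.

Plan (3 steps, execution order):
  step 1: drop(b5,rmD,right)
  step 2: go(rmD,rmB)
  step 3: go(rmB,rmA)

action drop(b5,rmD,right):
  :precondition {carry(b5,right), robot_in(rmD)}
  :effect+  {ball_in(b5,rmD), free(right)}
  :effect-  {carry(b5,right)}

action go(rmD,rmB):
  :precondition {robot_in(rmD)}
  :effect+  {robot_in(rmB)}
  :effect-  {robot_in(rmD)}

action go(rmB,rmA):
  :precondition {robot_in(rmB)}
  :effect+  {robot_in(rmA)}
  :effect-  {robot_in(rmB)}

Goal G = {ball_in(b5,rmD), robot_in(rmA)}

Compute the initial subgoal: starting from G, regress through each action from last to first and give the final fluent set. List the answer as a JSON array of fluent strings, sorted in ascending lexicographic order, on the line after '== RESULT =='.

Regress step by step:
  through step 3 (go(rmB,rmA)): drop {robot_in(rmA)}, keep {ball_in(b5,rmD)}, require {robot_in(rmB)}
    → {ball_in(b5,rmD), robot_in(rmB)}
  through step 2 (go(rmD,rmB)): drop {robot_in(rmB)}, keep {ball_in(b5,rmD)}, require {robot_in(rmD)}
    → {ball_in(b5,rmD), robot_in(rmD)}
  through step 1 (drop(b5,rmD,right)): drop {ball_in(b5,rmD)}, keep {robot_in(rmD)}, require {carry(b5,right), robot_in(rmD)}
    → {carry(b5,right), robot_in(rmD)}

== RESULT ==
["carry(b5,right)", "robot_in(rmD)"]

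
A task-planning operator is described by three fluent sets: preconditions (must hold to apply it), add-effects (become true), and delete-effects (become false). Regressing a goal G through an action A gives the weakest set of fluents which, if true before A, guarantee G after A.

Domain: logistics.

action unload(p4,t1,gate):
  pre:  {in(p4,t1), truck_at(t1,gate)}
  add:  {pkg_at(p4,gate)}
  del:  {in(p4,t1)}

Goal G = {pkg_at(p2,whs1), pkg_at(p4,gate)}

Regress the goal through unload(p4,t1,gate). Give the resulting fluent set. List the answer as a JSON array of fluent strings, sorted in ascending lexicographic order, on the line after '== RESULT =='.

Regress:
  G ∩ del = {}  (empty — regression defined)
  G \ add = {pkg_at(p2,whs1), pkg_at(p4,gate)} \ {pkg_at(p4,gate)} = {pkg_at(p2,whs1)}
  ∪ pre   = {pkg_at(p2,whs1)} ∪ {in(p4,t1), truck_at(t1,gate)}
          = {in(p4,t1), pkg_at(p2,whs1), truck_at(t1,gate)}

== RESULT ==
["in(p4,t1)", "pkg_at(p2,whs1)", "truck_at(t1,gate)"]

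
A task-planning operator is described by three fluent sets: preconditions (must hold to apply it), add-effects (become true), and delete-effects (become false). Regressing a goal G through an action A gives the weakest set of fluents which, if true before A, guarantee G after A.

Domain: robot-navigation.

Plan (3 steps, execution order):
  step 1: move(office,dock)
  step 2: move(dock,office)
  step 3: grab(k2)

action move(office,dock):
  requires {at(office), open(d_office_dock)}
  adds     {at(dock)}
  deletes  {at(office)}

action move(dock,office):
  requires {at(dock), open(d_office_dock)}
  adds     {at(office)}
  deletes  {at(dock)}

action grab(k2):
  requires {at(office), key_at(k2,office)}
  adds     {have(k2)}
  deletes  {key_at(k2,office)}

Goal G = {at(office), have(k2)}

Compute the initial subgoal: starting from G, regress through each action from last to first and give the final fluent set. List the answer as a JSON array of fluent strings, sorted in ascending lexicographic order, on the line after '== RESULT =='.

Work backward from the goal:
  through step 3 (grab(k2)): drop {have(k2)}, keep {at(office)}, require {at(office), key_at(k2,office)}
    → {at(office), key_at(k2,office)}
  through step 2 (move(dock,office)): drop {at(office)}, keep {key_at(k2,office)}, require {at(dock), open(d_office_dock)}
    → {at(dock), key_at(k2,office), open(d_office_dock)}
  through step 1 (move(office,dock)): drop {at(dock)}, keep {key_at(k2,office), open(d_office_dock)}, require {at(office), open(d_office_dock)}
    → {at(office), key_at(k2,office), open(d_office_dock)}

== RESULT ==
["at(office)", "key_at(k2,office)", "open(d_office_dock)"]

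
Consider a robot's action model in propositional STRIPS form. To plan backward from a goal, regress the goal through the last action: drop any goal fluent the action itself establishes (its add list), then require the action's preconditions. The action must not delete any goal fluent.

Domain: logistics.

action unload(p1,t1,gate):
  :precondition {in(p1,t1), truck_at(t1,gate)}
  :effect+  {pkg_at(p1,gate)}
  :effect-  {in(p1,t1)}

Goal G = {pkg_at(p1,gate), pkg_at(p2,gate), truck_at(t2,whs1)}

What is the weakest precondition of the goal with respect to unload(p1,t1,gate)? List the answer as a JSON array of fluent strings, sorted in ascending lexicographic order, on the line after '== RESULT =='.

Regress:
  G ∩ del = {}  (empty — regression defined)
  G \ add = {pkg_at(p1,gate), pkg_at(p2,gate), truck_at(t2,whs1)} \ {pkg_at(p1,gate)} = {pkg_at(p2,gate), truck_at(t2,whs1)}
  ∪ pre   = {pkg_at(p2,gate), truck_at(t2,whs1)} ∪ {in(p1,t1), truck_at(t1,gate)}
          = {in(p1,t1), pkg_at(p2,gate), truck_at(t1,gate), truck_at(t2,whs1)}

== RESULT ==
["in(p1,t1)", "pkg_at(p2,gate)", "truck_at(t1,gate)", "truck_at(t2,whs1)"]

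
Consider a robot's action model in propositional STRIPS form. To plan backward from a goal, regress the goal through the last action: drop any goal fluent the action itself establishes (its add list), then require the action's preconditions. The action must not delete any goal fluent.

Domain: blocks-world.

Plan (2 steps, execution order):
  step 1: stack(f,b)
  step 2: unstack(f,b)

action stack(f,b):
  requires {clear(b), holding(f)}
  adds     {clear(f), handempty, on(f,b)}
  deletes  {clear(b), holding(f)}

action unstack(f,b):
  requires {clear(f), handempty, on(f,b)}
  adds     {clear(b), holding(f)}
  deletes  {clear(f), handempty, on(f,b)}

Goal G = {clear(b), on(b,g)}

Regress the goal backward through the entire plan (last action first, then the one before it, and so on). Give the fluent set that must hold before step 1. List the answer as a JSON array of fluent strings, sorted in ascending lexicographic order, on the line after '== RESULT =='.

Regress step by step:
  through step 2 (unstack(f,b)): drop {clear(b)}, keep {on(b,g)}, require {clear(f), handempty, on(f,b)}
    → {clear(f), handempty, on(b,g), on(f,b)}
  through step 1 (stack(f,b)): drop {clear(f), handempty, on(f,b)}, keep {on(b,g)}, require {clear(b), holding(f)}
    → {clear(b), holding(f), on(b,g)}

== RESULT ==
["clear(b)", "holding(f)", "on(b,g)"]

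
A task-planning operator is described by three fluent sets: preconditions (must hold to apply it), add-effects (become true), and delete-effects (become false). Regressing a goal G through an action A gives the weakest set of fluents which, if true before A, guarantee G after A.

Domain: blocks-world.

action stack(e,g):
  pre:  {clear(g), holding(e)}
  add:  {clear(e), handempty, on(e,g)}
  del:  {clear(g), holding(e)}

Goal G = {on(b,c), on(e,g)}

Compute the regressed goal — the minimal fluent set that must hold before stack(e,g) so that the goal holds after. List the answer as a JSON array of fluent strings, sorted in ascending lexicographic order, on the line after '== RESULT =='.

Regress:
  G ∩ del = {}  (empty — regression defined)
  G \ add = {on(b,c), on(e,g)} \ {clear(e), handempty, on(e,g)} = {on(b,c)}
  ∪ pre   = {on(b,c)} ∪ {clear(g), holding(e)}
          = {clear(g), holding(e), on(b,c)}

== RESULT ==
["clear(g)", "holding(e)", "on(b,c)"]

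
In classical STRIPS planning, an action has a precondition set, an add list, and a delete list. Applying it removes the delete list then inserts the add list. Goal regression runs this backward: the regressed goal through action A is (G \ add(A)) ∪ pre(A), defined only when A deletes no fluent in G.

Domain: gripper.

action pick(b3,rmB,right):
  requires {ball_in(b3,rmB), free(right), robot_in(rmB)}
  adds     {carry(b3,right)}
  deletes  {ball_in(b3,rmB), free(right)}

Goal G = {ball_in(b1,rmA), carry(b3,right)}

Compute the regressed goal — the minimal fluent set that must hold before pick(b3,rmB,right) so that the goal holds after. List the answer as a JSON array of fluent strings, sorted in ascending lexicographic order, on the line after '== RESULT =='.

Regress:
  G ∩ del = {}  (empty — regression defined)
  G \ add = {ball_in(b1,rmA), carry(b3,right)} \ {carry(b3,right)} = {ball_in(b1,rmA)}
  ∪ pre   = {ball_in(b1,rmA)} ∪ {ball_in(b3,rmB), free(right), robot_in(rmB)}
          = {ball_in(b1,rmA), ball_in(b3,rmB), free(right), robot_in(rmB)}

== RESULT ==
["ball_in(b1,rmA)", "ball_in(b3,rmB)", "free(right)", "robot_in(rmB)"]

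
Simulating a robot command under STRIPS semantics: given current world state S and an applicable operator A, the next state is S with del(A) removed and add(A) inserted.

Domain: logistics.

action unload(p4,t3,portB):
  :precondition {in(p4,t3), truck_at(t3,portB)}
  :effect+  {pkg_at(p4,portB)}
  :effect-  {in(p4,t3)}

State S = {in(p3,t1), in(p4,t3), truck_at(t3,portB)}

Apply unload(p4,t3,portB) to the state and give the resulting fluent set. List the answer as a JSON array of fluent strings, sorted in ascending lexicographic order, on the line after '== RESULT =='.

Compute (S \ del) ∪ add:
  pre ⊆ S: {in(p4,t3), truck_at(t3,portB)} ⊆ S  — applicable
  S \ del = {in(p3,t1), truck_at(t3,portB)}
  ∪ add   = {in(p3,t1), pkg_at(p4,portB), truck_at(t3,portB)}

== RESULT ==
["in(p3,t1)", "pkg_at(p4,portB)", "truck_at(t3,portB)"]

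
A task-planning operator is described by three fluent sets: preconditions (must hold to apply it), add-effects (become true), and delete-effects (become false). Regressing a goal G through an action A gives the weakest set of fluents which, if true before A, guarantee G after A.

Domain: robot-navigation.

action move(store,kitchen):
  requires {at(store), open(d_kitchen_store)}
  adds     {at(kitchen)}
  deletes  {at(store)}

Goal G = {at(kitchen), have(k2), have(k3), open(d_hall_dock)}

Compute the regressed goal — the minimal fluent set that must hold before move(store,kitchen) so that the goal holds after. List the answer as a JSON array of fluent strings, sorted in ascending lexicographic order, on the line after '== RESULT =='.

Regress:
  G ∩ del = {}  (empty — regression defined)
  G \ add = {at(kitchen), have(k2), have(k3), open(d_hall_dock)} \ {at(kitchen)} = {have(k2), have(k3), open(d_hall_dock)}
  ∪ pre   = {have(k2), have(k3), open(d_hall_dock)} ∪ {at(store), open(d_kitchen_store)}
          = {at(store), have(k2), have(k3), open(d_hall_dock), open(d_kitchen_store)}

== RESULT ==
["at(store)", "have(k2)", "have(k3)", "open(d_hall_dock)", "open(d_kitchen_store)"]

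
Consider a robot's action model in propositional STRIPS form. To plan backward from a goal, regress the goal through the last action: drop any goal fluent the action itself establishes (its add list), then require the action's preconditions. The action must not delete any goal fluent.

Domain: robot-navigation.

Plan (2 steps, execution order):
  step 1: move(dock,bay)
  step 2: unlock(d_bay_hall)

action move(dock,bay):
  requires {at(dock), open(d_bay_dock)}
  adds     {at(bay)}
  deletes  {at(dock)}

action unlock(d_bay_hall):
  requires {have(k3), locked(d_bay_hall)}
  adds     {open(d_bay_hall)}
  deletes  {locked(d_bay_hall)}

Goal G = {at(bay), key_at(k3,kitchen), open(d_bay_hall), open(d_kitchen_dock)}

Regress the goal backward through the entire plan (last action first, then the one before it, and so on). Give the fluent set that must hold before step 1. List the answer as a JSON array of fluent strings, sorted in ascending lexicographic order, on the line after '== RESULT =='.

Work backward from the goal:
  through step 2 (unlock(d_bay_hall)): drop {open(d_bay_hall)}, keep {at(bay), key_at(k3,kitchen), open(d_kitchen_dock)}, require {have(k3), locked(d_bay_hall)}
    → {at(bay), have(k3), key_at(k3,kitchen), locked(d_bay_hall), open(d_kitchen_dock)}
  through step 1 (move(dock,bay)): drop {at(bay)}, keep {have(k3), key_at(k3,kitchen), locked(d_bay_hall), open(d_kitchen_dock)}, require {at(dock), open(d_bay_dock)}
    → {at(dock), have(k3), key_at(k3,kitchen), locked(d_bay_hall), open(d_bay_dock), open(d_kitchen_dock)}

== RESULT ==
["at(dock)", "have(k3)", "key_at(k3,kitchen)", "locked(d_bay_hall)", "open(d_bay_dock)", "open(d_kitchen_dock)"]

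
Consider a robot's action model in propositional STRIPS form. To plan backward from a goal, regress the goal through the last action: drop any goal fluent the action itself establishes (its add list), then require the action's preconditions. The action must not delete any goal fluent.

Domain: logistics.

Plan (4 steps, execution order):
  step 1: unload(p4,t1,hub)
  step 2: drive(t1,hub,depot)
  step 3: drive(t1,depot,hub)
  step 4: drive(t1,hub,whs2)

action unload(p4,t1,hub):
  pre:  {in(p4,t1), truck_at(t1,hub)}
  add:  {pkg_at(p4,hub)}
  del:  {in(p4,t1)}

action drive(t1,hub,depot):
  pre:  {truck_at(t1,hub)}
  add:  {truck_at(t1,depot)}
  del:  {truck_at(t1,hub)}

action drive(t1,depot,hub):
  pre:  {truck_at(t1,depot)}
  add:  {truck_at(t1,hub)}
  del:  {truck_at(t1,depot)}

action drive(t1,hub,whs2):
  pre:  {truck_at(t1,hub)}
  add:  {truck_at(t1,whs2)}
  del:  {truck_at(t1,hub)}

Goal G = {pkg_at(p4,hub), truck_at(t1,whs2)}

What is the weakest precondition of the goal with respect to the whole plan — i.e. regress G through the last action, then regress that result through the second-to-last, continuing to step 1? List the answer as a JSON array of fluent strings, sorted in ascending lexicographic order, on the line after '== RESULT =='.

Work backward from the goal:
  through step 4 (drive(t1,hub,whs2)): drop {truck_at(t1,whs2)}, keep {pkg_at(p4,hub)}, require {truck_at(t1,hub)}
    → {pkg_at(p4,hub), truck_at(t1,hub)}
  through step 3 (drive(t1,depot,hub)): drop {truck_at(t1,hub)}, keep {pkg_at(p4,hub)}, require {truck_at(t1,depot)}
    → {pkg_at(p4,hub), truck_at(t1,depot)}
  through step 2 (drive(t1,hub,depot)): drop {truck_at(t1,depot)}, keep {pkg_at(p4,hub)}, require {truck_at(t1,hub)}
    → {pkg_at(p4,hub), truck_at(t1,hub)}
  through step 1 (unload(p4,t1,hub)): drop {pkg_at(p4,hub)}, keep {truck_at(t1,hub)}, require {in(p4,t1), truck_at(t1,hub)}
    → {in(p4,t1), truck_at(t1,hub)}

== RESULT ==
["in(p4,t1)", "truck_at(t1,hub)"]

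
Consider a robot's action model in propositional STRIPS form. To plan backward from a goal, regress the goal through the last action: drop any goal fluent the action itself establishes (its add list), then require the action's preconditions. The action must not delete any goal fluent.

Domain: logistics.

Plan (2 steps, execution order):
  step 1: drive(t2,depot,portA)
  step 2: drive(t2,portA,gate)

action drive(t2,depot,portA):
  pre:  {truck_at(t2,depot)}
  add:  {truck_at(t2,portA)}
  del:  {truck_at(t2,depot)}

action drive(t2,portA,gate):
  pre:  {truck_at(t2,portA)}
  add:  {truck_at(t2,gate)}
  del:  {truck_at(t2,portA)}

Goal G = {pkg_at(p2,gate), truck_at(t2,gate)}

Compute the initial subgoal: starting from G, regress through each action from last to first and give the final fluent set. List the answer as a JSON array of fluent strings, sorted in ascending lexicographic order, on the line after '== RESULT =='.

Work backward from the goal:
  through step 2 (drive(t2,portA,gate)): drop {truck_at(t2,gate)}, keep {pkg_at(p2,gate)}, require {truck_at(t2,portA)}
    → {pkg_at(p2,gate), truck_at(t2,portA)}
  through step 1 (drive(t2,depot,portA)): drop {truck_at(t2,portA)}, keep {pkg_at(p2,gate)}, require {truck_at(t2,depot)}
    → {pkg_at(p2,gate), truck_at(t2,depot)}

== RESULT ==
["pkg_at(p2,gate)", "truck_at(t2,depot)"]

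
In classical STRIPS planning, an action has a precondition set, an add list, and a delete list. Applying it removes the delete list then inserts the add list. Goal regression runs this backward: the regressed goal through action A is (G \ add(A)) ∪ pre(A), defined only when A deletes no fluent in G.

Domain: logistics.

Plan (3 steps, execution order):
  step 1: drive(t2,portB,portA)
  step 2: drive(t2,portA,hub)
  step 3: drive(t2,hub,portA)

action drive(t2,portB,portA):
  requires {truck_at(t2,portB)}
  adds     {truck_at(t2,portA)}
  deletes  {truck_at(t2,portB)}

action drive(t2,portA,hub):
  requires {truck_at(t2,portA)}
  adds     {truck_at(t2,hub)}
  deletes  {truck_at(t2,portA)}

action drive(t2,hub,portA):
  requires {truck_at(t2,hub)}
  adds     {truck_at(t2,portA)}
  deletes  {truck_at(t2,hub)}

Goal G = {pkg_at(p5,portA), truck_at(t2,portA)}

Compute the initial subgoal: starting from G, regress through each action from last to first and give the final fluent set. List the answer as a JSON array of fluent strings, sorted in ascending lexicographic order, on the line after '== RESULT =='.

Regress step by step:
  through step 3 (drive(t2,hub,portA)): drop {truck_at(t2,portA)}, keep {pkg_at(p5,portA)}, require {truck_at(t2,hub)}
    → {pkg_at(p5,portA), truck_at(t2,hub)}
  through step 2 (drive(t2,portA,hub)): drop {truck_at(t2,hub)}, keep {pkg_at(p5,portA)}, require {truck_at(t2,portA)}
    → {pkg_at(p5,portA), truck_at(t2,portA)}
  through step 1 (drive(t2,portB,portA)): drop {truck_at(t2,portA)}, keep {pkg_at(p5,portA)}, require {truck_at(t2,portB)}
    → {pkg_at(p5,portA), truck_at(t2,portB)}

== RESULT ==
["pkg_at(p5,portA)", "truck_at(t2,portB)"]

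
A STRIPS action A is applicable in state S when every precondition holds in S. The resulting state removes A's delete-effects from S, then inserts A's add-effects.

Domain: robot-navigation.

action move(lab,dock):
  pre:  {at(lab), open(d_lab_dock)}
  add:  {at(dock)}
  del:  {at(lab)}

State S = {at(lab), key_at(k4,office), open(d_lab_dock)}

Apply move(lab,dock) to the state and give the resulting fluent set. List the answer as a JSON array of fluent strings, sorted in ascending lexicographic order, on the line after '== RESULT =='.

Progress:
  pre ⊆ S: {at(lab), open(d_lab_dock)} ⊆ S  — applicable
  S \ del = {key_at(k4,office), open(d_lab_dock)}
  ∪ add   = {at(dock), key_at(k4,office), open(d_lab_dock)}

== RESULT ==
["at(dock)", "key_at(k4,office)", "open(d_lab_dock)"]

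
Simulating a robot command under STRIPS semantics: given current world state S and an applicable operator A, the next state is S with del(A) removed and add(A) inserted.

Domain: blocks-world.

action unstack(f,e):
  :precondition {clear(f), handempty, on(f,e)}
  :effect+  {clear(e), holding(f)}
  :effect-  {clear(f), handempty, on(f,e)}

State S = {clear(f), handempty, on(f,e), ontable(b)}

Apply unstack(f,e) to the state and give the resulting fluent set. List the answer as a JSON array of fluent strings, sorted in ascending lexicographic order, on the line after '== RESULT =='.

Compute (S \ del) ∪ add:
  pre ⊆ S: {clear(f), handempty, on(f,e)} ⊆ S  — applicable
  S \ del = {ontable(b)}
  ∪ add   = {clear(e), holding(f), ontable(b)}

== RESULT ==
["clear(e)", "holding(f)", "ontable(b)"]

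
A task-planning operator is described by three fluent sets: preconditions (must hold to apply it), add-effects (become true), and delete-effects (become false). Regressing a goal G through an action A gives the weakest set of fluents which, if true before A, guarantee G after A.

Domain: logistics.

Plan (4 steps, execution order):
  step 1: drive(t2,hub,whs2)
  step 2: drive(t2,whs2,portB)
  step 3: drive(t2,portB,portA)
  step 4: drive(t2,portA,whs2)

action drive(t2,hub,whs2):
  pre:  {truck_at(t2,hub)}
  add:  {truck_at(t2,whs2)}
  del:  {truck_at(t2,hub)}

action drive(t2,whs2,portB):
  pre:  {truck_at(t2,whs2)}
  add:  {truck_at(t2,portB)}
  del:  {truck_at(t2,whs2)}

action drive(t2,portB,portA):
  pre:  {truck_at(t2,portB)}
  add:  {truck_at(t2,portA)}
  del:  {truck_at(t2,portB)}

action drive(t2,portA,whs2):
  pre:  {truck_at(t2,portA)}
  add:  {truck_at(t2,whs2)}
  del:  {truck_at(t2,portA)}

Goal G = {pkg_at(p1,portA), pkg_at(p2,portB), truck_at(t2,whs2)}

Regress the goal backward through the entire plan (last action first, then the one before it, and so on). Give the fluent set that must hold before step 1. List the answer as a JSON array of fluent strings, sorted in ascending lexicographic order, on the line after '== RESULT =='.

Regress step by step:
  through step 4 (drive(t2,portA,whs2)): drop {truck_at(t2,whs2)}, keep {pkg_at(p1,portA), pkg_at(p2,portB)}, require {truck_at(t2,portA)}
    → {pkg_at(p1,portA), pkg_at(p2,portB), truck_at(t2,portA)}
  through step 3 (drive(t2,portB,portA)): drop {truck_at(t2,portA)}, keep {pkg_at(p1,portA), pkg_at(p2,portB)}, require {truck_at(t2,portB)}
    → {pkg_at(p1,portA), pkg_at(p2,portB), truck_at(t2,portB)}
  through step 2 (drive(t2,whs2,portB)): drop {truck_at(t2,portB)}, keep {pkg_at(p1,portA), pkg_at(p2,portB)}, require {truck_at(t2,whs2)}
    → {pkg_at(p1,portA), pkg_at(p2,portB), truck_at(t2,whs2)}
  through step 1 (drive(t2,hub,whs2)): drop {truck_at(t2,whs2)}, keep {pkg_at(p1,portA), pkg_at(p2,portB)}, require {truck_at(t2,hub)}
    → {pkg_at(p1,portA), pkg_at(p2,portB), truck_at(t2,hub)}

== RESULT ==
["pkg_at(p1,portA)", "pkg_at(p2,portB)", "truck_at(t2,hub)"]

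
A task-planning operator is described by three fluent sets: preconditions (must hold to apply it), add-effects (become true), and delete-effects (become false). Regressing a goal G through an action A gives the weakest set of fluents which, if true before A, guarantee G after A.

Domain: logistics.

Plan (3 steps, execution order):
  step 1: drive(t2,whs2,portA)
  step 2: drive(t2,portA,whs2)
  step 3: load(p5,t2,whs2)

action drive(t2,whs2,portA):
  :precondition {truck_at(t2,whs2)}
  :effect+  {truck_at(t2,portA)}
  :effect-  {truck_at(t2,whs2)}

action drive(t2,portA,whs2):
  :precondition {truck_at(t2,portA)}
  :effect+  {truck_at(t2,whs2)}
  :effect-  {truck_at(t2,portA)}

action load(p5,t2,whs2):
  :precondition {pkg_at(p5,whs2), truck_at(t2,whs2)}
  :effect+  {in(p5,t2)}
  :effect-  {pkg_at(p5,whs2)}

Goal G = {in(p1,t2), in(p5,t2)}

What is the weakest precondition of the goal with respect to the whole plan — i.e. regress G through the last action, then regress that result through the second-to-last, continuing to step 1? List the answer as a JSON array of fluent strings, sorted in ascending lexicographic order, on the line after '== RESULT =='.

Regress step by step:
  through step 3 (load(p5,t2,whs2)): drop {in(p5,t2)}, keep {in(p1,t2)}, require {pkg_at(p5,whs2), truck_at(t2,whs2)}
    → {in(p1,t2), pkg_at(p5,whs2), truck_at(t2,whs2)}
  through step 2 (drive(t2,portA,whs2)): drop {truck_at(t2,whs2)}, keep {in(p1,t2), pkg_at(p5,whs2)}, require {truck_at(t2,portA)}
    → {in(p1,t2), pkg_at(p5,whs2), truck_at(t2,portA)}
  through step 1 (drive(t2,whs2,portA)): drop {truck_at(t2,portA)}, keep {in(p1,t2), pkg_at(p5,whs2)}, require {truck_at(t2,whs2)}
    → {in(p1,t2), pkg_at(p5,whs2), truck_at(t2,whs2)}

== RESULT ==
["in(p1,t2)", "pkg_at(p5,whs2)", "truck_at(t2,whs2)"]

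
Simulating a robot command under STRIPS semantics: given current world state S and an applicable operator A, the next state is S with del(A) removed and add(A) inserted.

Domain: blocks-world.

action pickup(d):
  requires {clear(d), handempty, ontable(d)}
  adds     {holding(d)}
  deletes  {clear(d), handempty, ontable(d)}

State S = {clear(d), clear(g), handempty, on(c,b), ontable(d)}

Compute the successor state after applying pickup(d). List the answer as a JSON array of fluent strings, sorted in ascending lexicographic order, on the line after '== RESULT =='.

Compute (S \ del) ∪ add:
  pre ⊆ S: {clear(d), handempty, ontable(d)} ⊆ S  — applicable
  S \ del = {clear(g), on(c,b)}
  ∪ add   = {clear(g), holding(d), on(c,b)}

== RESULT ==
["clear(g)", "holding(d)", "on(c,b)"]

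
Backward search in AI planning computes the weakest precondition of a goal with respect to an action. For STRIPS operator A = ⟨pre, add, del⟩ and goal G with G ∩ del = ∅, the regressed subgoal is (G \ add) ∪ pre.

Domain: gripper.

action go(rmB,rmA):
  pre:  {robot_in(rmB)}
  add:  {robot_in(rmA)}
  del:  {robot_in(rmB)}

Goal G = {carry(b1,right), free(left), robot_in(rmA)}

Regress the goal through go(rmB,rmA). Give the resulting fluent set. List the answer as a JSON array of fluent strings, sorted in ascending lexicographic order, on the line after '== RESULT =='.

Regress:
  G ∩ del = {}  (empty — regression defined)
  G \ add = {carry(b1,right), free(left), robot_in(rmA)} \ {robot_in(rmA)} = {carry(b1,right), free(left)}
  ∪ pre   = {carry(b1,right), free(left)} ∪ {robot_in(rmB)}
          = {carry(b1,right), free(left), robot_in(rmB)}

== RESULT ==
["carry(b1,right)", "free(left)", "robot_in(rmB)"]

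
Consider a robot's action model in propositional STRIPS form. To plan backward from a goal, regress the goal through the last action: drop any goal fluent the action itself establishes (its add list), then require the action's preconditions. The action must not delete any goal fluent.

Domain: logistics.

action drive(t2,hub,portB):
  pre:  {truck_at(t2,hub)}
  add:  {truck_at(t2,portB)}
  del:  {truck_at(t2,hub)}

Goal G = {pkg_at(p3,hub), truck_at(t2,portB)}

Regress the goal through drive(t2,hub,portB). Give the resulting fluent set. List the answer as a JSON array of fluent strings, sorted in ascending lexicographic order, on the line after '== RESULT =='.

Compute (G \ add) ∪ pre:
  G ∩ del = {}  (empty — regression defined)
  G \ add = {pkg_at(p3,hub), truck_at(t2,portB)} \ {truck_at(t2,portB)} = {pkg_at(p3,hub)}
  ∪ pre   = {pkg_at(p3,hub)} ∪ {truck_at(t2,hub)}
          = {pkg_at(p3,hub), truck_at(t2,hub)}

== RESULT ==
["pkg_at(p3,hub)", "truck_at(t2,hub)"]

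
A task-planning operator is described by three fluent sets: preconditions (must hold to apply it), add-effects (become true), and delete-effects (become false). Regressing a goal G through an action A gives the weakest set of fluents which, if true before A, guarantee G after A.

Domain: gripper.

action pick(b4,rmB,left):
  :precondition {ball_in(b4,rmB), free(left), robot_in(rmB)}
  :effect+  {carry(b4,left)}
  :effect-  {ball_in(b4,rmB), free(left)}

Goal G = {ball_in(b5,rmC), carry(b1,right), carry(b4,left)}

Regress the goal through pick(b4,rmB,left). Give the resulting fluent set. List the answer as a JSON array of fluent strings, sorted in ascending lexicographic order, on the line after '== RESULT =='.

Compute (G \ add) ∪ pre:
  G ∩ del = {}  (empty — regression defined)
  G \ add = {ball_in(b5,rmC), carry(b1,right), carry(b4,left)} \ {carry(b4,left)} = {ball_in(b5,rmC), carry(b1,right)}
  ∪ pre   = {ball_in(b5,rmC), carry(b1,right)} ∪ {ball_in(b4,rmB), free(left), robot_in(rmB)}
          = {ball_in(b4,rmB), ball_in(b5,rmC), carry(b1,right), free(left), robot_in(rmB)}

== RESULT ==
["ball_in(b4,rmB)", "ball_in(b5,rmC)", "carry(b1,right)", "free(left)", "robot_in(rmB)"]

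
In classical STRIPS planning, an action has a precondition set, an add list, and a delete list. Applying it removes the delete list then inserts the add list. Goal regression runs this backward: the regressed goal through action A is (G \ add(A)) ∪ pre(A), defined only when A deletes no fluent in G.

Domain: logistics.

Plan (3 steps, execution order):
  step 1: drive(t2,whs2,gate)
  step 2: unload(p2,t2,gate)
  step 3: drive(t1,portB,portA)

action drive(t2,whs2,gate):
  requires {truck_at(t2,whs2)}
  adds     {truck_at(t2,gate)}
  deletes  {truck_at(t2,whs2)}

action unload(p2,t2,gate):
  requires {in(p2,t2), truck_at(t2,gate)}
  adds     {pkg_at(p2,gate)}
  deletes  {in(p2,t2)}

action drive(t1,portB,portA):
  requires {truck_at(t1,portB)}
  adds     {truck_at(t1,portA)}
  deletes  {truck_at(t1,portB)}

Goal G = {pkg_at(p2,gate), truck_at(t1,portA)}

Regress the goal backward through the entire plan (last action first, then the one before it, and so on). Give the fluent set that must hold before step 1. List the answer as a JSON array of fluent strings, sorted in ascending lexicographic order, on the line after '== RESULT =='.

Regress step by step:
  through step 3 (drive(t1,portB,portA)): drop {truck_at(t1,portA)}, keep {pkg_at(p2,gate)}, require {truck_at(t1,portB)}
    → {pkg_at(p2,gate), truck_at(t1,portB)}
  through step 2 (unload(p2,t2,gate)): drop {pkg_at(p2,gate)}, keep {truck_at(t1,portB)}, require {in(p2,t2), truck_at(t2,gate)}
    → {in(p2,t2), truck_at(t1,portB), truck_at(t2,gate)}
  through step 1 (drive(t2,whs2,gate)): drop {truck_at(t2,gate)}, keep {in(p2,t2), truck_at(t1,portB)}, require {truck_at(t2,whs2)}
    → {in(p2,t2), truck_at(t1,portB), truck_at(t2,whs2)}

== RESULT ==
["in(p2,t2)", "truck_at(t1,portB)", "truck_at(t2,whs2)"]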